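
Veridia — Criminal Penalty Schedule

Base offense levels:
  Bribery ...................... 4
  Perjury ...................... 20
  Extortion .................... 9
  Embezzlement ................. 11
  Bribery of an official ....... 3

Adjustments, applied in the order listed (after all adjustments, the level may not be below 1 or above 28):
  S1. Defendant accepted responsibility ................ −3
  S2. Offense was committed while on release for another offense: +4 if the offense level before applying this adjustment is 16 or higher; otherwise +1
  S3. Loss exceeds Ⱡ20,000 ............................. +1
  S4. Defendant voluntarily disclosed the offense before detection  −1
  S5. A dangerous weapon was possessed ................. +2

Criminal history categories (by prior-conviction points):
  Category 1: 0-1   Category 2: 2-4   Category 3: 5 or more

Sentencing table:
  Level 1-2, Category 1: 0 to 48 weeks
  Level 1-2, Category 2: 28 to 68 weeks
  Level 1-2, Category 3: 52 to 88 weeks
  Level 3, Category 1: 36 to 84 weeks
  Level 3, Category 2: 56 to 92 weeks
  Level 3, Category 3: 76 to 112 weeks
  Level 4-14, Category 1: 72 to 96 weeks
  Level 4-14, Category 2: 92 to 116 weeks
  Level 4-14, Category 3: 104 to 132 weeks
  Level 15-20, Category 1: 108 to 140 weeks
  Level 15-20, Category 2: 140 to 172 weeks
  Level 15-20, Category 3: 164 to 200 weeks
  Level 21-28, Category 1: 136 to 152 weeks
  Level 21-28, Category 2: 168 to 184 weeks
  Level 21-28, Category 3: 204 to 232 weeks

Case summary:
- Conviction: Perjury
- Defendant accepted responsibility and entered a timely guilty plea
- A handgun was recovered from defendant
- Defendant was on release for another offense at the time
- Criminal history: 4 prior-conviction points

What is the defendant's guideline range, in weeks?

Base offense level for perjury: 20.
S1 applies: 20 − 3 = 17.
S2 applies (level before this adjustment is 17 ≥ 16, so +4): 17 + 4 = 21.
S5 applies: 21 + 2 = 23.
Final offense level: 23.
Criminal history: 4 prior points → Category 2 (2-4).
Level 23 falls in the 21-28 band.
Grid: Level 21-28 × Category 2 = 168-184 weeks.

168-184 weeks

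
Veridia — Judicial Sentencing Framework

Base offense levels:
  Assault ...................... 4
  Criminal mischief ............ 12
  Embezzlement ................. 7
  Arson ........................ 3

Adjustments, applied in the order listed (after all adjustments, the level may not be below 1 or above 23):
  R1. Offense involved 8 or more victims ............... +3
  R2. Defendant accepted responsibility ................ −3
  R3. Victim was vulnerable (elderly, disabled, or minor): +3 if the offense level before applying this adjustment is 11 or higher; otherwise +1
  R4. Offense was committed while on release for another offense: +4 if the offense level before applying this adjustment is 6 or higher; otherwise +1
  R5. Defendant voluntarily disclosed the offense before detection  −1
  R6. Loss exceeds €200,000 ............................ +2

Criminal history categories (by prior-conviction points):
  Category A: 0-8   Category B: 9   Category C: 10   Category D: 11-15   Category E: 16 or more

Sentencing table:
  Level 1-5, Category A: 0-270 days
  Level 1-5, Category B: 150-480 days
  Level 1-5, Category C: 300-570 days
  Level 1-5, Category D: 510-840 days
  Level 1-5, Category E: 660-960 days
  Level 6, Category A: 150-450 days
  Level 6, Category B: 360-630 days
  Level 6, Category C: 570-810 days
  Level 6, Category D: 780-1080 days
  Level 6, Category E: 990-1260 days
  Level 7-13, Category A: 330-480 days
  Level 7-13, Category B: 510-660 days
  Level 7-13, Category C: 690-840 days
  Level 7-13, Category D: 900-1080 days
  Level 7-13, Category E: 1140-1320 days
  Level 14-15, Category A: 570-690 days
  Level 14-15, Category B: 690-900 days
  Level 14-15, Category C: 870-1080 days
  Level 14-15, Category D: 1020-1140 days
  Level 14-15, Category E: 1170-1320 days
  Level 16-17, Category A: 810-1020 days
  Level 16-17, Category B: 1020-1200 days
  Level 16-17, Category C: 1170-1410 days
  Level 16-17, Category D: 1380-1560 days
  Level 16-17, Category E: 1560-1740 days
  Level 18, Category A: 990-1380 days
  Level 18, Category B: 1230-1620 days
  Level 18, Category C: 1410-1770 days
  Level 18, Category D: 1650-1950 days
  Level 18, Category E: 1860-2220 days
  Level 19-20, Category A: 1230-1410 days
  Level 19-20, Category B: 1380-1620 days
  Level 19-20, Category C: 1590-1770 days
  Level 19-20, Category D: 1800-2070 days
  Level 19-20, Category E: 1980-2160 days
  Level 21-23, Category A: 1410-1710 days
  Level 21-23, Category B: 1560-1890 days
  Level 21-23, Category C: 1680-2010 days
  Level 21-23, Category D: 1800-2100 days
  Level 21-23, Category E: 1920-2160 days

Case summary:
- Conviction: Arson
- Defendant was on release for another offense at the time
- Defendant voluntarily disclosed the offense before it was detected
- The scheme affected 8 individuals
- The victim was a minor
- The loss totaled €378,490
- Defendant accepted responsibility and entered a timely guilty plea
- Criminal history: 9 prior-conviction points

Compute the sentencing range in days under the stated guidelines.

360-630 days

Base offense level for arson: 3.
R1 applies: 3 + 3 = 6.
R2 applies: 6 − 3 = 3.
R3 applies (level before this adjustment is 3 < 11, so +1): 3 + 1 = 4.
R4 applies (level before this adjustment is 4 < 6, so +1): 4 + 1 = 5.
R5 applies: 5 − 1 = 4.
R6 applies: 4 + 2 = 6.
Final offense level: 6.
Criminal history: 9 prior points → Category B (9).
Level 6 falls in the 6 band.
Grid: Level 6 × Category B = 360-630 days.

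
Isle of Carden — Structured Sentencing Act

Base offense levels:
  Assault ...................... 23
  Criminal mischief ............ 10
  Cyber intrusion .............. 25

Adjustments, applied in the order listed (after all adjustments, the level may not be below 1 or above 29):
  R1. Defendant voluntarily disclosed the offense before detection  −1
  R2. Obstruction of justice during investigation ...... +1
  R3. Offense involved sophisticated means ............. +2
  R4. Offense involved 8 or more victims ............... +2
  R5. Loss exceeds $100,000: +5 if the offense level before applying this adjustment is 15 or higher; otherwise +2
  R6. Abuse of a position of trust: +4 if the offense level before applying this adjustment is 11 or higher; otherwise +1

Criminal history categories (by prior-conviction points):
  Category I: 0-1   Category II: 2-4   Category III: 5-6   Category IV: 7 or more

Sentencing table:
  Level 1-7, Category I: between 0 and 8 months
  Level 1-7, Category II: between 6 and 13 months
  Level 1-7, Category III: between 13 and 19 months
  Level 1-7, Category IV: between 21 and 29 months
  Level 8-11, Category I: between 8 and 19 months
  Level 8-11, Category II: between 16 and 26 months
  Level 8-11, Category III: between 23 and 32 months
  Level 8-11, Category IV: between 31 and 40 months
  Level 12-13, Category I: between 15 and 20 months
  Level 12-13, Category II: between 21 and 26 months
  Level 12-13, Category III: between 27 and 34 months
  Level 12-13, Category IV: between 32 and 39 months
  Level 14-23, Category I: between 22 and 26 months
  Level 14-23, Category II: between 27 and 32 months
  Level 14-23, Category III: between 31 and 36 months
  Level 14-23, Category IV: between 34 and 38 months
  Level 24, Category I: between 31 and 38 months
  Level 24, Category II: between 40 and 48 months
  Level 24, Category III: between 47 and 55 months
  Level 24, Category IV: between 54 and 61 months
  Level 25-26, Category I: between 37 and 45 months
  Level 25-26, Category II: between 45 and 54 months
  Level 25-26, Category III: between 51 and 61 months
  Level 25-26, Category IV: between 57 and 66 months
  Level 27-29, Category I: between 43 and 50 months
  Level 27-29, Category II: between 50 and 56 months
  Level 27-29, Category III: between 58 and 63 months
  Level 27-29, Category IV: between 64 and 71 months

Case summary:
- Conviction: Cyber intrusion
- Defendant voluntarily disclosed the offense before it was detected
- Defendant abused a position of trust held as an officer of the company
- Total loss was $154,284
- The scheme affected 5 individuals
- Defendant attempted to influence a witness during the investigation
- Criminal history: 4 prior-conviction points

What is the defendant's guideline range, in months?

50-56 months

Base offense level for cyber intrusion: 25.
R1 applies: 25 − 1 = 24.
R2 applies: 24 + 1 = 25.
R3 does not apply.
R5 applies (level before this adjustment is 25 ≥ 15, so +5): 25 + 5 = 30.
R6 applies (level before this adjustment is 30 ≥ 11, so +4): 30 + 4 = 34.
Level 34 exceeds the maximum of 29; capped at 29.
Final offense level: 29.
Criminal history: 4 prior points → Category II (2-4).
Level 29 falls in the 27-29 band.
Grid: Level 27-29 × Category II = 50-56 months.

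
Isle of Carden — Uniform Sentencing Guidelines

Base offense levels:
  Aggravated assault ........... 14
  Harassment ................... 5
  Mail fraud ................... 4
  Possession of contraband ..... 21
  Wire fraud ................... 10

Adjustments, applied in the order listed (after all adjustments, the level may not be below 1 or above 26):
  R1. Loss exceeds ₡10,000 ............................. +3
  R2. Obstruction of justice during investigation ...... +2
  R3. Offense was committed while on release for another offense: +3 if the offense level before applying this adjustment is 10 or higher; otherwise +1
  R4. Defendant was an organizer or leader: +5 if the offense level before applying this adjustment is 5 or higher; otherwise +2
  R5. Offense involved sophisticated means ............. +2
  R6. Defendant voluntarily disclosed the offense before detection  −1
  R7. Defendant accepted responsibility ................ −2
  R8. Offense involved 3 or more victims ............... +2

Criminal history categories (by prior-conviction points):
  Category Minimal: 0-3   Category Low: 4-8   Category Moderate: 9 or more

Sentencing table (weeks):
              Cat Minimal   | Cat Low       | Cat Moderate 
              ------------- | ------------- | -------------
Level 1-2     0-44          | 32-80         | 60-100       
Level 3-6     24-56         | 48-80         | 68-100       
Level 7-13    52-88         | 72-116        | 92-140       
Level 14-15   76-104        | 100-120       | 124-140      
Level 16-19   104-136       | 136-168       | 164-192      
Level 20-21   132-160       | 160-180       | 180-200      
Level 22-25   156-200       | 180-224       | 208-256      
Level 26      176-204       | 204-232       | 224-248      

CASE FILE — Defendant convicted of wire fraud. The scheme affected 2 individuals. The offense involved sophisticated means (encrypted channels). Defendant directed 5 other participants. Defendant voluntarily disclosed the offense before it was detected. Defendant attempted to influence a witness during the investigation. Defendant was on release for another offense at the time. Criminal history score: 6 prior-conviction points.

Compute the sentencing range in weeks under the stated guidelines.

160-180 weeks

Base offense level for wire fraud: 10.
R1 does not apply.
R2 applies: 10 + 2 = 12.
R3 applies (level before this adjustment is 12 ≥ 10, so +3): 12 + 3 = 15.
R4 applies (level before this adjustment is 15 ≥ 5, so +5): 15 + 5 = 20.
R5 applies: 20 + 2 = 22.
R6 applies: 22 − 1 = 21.
Final offense level: 21.
Criminal history: 6 prior points → Category Low (4-8).
Level 21 falls in the 20-21 band.
Grid: Level 20-21 × Category Low = 160-180 weeks.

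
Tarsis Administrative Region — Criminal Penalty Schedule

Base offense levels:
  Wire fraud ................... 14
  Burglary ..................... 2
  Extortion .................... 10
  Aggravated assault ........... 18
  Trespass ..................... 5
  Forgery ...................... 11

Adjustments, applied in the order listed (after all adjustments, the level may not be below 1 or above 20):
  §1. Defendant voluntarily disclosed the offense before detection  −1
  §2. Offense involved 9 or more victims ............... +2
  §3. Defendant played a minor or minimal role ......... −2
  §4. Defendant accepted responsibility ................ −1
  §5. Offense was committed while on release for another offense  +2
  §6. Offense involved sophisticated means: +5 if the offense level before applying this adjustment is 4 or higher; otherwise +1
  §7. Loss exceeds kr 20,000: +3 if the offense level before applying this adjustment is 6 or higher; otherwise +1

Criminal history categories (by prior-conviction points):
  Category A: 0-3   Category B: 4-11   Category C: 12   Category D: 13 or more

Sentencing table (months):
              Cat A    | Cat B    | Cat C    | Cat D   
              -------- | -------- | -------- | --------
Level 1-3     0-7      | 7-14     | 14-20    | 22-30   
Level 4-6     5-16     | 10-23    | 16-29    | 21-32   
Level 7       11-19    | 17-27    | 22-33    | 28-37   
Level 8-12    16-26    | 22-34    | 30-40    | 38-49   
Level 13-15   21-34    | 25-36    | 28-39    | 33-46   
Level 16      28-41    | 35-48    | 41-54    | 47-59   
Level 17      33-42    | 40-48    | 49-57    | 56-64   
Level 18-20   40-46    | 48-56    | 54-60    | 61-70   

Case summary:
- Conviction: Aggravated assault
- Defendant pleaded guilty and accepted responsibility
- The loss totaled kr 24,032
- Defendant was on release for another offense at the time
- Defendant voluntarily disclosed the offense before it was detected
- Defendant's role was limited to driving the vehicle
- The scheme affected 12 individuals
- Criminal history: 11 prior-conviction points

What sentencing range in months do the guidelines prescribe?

48-56 months

Base offense level for aggravated assault: 18.
§1 applies: 18 − 1 = 17.
§2 applies: 17 + 2 = 19.
§3 applies: 19 − 2 = 17.
§4 applies: 17 − 1 = 16.
§5 applies: 16 + 2 = 18.
§6 does not apply.
§7 applies (level before this adjustment is 18 ≥ 6, so +3): 18 + 3 = 21.
Level 21 exceeds the maximum of 20; capped at 20.
Final offense level: 20.
Criminal history: 11 prior points → Category B (4-11).
Level 20 falls in the 18-20 band.
Grid: Level 18-20 × Category B = 48-56 months.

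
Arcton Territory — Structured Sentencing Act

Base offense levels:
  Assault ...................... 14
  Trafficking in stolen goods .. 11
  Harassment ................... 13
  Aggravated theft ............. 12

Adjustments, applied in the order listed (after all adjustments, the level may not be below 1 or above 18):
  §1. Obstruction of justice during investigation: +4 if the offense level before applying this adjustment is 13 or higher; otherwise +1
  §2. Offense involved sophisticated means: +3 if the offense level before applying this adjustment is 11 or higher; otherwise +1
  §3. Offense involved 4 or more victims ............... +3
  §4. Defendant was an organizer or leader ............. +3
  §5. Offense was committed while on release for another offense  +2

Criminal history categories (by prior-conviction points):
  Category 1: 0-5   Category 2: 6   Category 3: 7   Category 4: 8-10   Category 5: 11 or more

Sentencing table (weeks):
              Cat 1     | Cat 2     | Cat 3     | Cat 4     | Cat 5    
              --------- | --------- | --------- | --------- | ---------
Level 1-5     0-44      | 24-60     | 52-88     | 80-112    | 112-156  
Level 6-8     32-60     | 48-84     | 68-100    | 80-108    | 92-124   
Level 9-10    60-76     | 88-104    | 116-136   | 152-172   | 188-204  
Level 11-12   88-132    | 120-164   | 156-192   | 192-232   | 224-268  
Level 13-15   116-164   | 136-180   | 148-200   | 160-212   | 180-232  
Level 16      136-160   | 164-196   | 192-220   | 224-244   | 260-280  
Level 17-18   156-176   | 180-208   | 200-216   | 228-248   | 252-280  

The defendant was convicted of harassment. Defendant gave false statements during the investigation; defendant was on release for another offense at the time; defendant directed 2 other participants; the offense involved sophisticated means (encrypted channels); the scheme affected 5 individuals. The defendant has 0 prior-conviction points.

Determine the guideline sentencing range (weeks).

Base offense level for harassment: 13.
§1 applies (level before this adjustment is 13 ≥ 13, so +4): 13 + 4 = 17.
§2 applies (level before this adjustment is 17 ≥ 11, so +3): 17 + 3 = 20.
§3 applies: 20 + 3 = 23.
§4 applies: 23 + 3 = 26.
§5 applies: 26 + 2 = 28.
Level 28 exceeds the maximum of 18; capped at 18.
Final offense level: 18.
Criminal history: 0 prior points → Category 1 (0-5).
Level 18 falls in the 17-18 band.
Grid: Level 17-18 × Category 1 = 156-176 weeks.

156-176 weeks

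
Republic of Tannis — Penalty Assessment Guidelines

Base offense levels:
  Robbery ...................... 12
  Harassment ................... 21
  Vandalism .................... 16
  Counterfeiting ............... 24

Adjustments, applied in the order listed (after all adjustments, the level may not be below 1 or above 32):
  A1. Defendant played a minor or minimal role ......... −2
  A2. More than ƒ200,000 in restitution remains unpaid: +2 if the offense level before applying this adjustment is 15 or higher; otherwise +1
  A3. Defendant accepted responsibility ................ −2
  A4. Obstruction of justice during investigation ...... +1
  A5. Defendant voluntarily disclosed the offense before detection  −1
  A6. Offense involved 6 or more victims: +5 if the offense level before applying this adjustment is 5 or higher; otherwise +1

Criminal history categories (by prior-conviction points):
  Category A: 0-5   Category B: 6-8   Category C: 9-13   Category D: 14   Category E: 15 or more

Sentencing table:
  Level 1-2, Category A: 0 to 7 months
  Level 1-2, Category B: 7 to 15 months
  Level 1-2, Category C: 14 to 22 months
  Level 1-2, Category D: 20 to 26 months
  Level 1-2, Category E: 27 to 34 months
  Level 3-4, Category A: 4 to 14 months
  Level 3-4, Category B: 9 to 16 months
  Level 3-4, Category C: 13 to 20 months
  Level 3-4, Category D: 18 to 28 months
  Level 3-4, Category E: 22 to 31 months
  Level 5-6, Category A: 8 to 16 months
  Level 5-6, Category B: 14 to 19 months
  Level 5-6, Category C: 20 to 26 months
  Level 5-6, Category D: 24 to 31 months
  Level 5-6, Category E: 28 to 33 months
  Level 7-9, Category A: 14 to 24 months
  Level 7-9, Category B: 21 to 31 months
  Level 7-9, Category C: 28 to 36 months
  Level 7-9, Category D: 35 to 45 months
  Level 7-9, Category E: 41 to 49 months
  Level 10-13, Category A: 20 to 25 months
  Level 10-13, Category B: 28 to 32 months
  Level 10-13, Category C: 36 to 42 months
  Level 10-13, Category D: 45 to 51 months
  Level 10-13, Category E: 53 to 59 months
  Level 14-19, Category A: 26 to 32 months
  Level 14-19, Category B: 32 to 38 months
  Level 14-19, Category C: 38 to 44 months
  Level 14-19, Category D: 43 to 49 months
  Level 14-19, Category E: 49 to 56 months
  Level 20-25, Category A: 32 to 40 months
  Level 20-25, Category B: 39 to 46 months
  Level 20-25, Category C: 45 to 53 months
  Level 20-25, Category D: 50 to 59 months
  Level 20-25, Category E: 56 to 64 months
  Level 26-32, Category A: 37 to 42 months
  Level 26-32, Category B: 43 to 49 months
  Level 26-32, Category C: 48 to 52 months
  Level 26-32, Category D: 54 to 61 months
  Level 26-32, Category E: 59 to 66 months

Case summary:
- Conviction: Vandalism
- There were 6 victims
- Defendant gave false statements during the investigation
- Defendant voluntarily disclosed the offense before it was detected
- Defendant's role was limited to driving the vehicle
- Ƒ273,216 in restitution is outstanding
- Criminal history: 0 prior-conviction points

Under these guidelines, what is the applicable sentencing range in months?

32-40 months

Base offense level for vandalism: 16.
A1 applies: 16 − 2 = 14.
A2 applies (level before this adjustment is 14 < 15, so +1): 14 + 1 = 15.
A3 does not apply.
A4 applies: 15 + 1 = 16.
A5 applies: 16 − 1 = 15.
A6 applies (level before this adjustment is 15 ≥ 5, so +5): 15 + 5 = 20.
Final offense level: 20.
Criminal history: 0 prior points → Category A (0-5).
Level 20 falls in the 20-25 band.
Grid: Level 20-25 × Category A = 32-40 months.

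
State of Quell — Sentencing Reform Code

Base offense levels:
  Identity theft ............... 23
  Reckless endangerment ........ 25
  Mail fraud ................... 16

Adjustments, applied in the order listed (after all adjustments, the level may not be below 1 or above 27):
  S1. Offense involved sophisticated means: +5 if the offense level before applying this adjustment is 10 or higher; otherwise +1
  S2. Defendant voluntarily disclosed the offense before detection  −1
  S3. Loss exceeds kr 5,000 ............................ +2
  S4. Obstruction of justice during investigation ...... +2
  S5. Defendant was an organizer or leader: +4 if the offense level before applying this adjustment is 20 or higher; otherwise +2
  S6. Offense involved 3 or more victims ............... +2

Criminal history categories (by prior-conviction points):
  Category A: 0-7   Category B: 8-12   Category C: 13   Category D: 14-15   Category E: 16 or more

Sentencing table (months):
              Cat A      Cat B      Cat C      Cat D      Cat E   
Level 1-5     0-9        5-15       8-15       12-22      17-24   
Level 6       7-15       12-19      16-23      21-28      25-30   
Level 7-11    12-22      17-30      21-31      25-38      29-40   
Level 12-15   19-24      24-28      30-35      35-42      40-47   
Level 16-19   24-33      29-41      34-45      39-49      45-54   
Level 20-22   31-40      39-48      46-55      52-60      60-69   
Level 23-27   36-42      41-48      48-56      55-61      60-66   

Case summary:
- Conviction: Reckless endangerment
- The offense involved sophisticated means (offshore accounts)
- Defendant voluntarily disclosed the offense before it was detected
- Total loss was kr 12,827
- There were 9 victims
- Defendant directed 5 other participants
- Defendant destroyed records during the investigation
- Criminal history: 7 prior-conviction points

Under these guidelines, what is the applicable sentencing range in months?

36-42 months

Base offense level for reckless endangerment: 25.
S1 applies (level before this adjustment is 25 ≥ 10, so +5): 25 + 5 = 30.
S2 applies: 30 − 1 = 29.
S3 applies: 29 + 2 = 31.
S4 applies: 31 + 2 = 33.
S5 applies (level before this adjustment is 33 ≥ 20, so +4): 33 + 4 = 37.
S6 applies: 37 + 2 = 39.
Level 39 exceeds the maximum of 27; capped at 27.
Final offense level: 27.
Criminal history: 7 prior points → Category A (0-7).
Level 27 falls in the 23-27 band.
Grid: Level 23-27 × Category A = 36-42 months.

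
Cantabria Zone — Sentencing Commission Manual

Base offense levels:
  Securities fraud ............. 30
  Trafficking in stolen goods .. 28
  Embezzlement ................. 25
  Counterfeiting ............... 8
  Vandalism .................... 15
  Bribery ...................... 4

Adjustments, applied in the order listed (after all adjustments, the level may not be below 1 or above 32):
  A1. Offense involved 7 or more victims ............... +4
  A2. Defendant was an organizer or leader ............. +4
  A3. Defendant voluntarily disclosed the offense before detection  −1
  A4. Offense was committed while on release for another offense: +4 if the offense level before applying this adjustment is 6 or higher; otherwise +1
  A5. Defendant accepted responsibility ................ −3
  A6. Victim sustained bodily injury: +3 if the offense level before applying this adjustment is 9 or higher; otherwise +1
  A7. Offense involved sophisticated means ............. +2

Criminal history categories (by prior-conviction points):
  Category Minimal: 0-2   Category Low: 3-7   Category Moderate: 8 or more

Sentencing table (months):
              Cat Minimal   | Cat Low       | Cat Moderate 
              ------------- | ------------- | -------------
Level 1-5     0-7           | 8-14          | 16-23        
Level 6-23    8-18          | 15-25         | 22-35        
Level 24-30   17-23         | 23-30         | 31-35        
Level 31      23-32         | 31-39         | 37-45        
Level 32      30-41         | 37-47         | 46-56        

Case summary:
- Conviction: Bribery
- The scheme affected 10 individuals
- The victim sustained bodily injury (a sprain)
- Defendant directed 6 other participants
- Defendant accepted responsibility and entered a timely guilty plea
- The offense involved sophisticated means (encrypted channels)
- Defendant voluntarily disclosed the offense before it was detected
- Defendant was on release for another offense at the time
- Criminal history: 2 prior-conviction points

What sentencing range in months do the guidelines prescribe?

8-18 months

Base offense level for bribery: 4.
A1 applies: 4 + 4 = 8.
A2 applies: 8 + 4 = 12.
A3 applies: 12 − 1 = 11.
A4 applies (level before this adjustment is 11 ≥ 6, so +4): 11 + 4 = 15.
A5 applies: 15 − 3 = 12.
A6 applies (level before this adjustment is 12 ≥ 9, so +3): 12 + 3 = 15.
A7 applies: 15 + 2 = 17.
Final offense level: 17.
Criminal history: 2 prior points → Category Minimal (0-2).
Level 17 falls in the 6-23 band.
Grid: Level 6-23 × Category Minimal = 8-18 months.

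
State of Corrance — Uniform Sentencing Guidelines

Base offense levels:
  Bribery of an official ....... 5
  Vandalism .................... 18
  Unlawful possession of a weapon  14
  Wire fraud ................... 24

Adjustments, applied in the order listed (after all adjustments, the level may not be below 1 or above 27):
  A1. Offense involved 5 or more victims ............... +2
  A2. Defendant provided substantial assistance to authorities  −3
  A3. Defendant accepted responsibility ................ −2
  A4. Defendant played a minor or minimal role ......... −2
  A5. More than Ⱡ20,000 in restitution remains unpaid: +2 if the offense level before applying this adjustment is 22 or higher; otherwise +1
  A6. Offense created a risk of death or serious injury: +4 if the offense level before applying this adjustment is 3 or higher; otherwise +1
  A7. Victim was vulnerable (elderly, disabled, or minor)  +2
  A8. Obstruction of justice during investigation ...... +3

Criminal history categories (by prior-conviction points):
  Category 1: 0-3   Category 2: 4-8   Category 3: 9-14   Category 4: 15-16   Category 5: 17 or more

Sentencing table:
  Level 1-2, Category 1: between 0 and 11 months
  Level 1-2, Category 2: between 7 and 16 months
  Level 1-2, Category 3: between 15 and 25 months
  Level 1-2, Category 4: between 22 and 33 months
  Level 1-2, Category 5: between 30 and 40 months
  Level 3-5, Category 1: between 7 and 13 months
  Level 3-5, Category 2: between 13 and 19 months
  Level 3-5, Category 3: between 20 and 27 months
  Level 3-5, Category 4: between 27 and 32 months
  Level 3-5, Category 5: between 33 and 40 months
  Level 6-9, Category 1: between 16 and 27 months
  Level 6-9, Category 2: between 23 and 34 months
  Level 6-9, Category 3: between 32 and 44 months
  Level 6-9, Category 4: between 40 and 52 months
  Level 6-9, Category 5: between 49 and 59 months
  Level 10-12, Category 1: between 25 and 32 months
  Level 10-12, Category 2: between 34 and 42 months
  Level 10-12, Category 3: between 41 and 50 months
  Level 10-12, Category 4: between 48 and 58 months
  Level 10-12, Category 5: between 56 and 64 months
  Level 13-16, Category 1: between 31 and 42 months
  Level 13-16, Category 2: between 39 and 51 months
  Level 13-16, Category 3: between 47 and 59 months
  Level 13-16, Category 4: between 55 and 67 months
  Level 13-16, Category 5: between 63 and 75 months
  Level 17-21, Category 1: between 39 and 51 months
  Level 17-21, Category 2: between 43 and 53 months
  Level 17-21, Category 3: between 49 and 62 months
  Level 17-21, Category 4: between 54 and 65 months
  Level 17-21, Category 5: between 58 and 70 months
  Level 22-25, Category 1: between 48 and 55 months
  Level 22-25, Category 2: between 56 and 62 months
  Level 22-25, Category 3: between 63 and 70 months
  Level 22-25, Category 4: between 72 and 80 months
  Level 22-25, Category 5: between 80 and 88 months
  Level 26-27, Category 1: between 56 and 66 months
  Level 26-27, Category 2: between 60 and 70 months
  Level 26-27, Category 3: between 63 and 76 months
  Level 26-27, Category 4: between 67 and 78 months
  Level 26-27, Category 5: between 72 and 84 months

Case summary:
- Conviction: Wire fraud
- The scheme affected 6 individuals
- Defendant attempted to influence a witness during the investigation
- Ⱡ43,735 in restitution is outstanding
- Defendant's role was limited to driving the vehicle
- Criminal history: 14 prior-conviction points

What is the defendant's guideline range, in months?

Base offense level for wire fraud: 24.
A1 applies: 24 + 2 = 26.
A2 does not apply.
A4 applies: 26 − 2 = 24.
A5 applies (level before this adjustment is 24 ≥ 22, so +2): 24 + 2 = 26.
A6 does not apply.
A8 applies: 26 + 3 = 29.
Level 29 exceeds the maximum of 27; capped at 27.
Final offense level: 27.
Criminal history: 14 prior points → Category 3 (9-14).
Level 27 falls in the 26-27 band.
Grid: Level 26-27 × Category 3 = 63-76 months.

63-76 months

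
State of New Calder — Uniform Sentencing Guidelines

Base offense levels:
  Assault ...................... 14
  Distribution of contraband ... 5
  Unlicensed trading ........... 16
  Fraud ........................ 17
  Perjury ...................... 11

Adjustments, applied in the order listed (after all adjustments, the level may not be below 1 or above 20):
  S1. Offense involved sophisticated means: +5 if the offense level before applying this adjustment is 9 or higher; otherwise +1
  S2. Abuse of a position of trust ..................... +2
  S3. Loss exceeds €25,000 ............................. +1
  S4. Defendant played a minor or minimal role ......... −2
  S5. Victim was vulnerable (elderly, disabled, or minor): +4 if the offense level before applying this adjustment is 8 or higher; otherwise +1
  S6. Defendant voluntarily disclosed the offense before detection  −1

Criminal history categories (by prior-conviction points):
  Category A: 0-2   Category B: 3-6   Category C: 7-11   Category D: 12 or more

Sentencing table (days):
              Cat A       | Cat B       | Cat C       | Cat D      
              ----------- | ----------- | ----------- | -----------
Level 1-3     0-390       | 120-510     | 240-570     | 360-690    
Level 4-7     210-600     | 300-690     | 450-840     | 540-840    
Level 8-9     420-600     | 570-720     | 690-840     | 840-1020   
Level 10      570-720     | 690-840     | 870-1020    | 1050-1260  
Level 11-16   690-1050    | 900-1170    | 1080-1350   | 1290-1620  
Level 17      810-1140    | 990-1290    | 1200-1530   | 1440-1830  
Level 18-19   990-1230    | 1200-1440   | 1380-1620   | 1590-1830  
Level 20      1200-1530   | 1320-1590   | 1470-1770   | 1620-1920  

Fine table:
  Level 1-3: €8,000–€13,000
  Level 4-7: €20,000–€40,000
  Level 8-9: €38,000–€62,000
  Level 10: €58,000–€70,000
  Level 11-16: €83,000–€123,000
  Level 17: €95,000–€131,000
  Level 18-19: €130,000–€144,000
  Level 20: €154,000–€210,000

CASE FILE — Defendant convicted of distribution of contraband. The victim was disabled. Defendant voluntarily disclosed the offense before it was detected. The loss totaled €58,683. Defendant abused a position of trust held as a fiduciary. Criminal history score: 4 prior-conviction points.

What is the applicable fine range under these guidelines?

Base offense level for distribution of contraband: 5.
S2 applies: 5 + 2 = 7.
S3 applies: 7 + 1 = 8.
S4 does not apply.
S5 applies (level before this adjustment is 8 ≥ 8, so +4): 8 + 4 = 12.
S6 applies: 12 − 1 = 11.
Final offense level: 11.
Level 11 falls in the 11-16 band.
Fine table: Level 11-16 → €83,000–€123,000.

€83,000–€123,000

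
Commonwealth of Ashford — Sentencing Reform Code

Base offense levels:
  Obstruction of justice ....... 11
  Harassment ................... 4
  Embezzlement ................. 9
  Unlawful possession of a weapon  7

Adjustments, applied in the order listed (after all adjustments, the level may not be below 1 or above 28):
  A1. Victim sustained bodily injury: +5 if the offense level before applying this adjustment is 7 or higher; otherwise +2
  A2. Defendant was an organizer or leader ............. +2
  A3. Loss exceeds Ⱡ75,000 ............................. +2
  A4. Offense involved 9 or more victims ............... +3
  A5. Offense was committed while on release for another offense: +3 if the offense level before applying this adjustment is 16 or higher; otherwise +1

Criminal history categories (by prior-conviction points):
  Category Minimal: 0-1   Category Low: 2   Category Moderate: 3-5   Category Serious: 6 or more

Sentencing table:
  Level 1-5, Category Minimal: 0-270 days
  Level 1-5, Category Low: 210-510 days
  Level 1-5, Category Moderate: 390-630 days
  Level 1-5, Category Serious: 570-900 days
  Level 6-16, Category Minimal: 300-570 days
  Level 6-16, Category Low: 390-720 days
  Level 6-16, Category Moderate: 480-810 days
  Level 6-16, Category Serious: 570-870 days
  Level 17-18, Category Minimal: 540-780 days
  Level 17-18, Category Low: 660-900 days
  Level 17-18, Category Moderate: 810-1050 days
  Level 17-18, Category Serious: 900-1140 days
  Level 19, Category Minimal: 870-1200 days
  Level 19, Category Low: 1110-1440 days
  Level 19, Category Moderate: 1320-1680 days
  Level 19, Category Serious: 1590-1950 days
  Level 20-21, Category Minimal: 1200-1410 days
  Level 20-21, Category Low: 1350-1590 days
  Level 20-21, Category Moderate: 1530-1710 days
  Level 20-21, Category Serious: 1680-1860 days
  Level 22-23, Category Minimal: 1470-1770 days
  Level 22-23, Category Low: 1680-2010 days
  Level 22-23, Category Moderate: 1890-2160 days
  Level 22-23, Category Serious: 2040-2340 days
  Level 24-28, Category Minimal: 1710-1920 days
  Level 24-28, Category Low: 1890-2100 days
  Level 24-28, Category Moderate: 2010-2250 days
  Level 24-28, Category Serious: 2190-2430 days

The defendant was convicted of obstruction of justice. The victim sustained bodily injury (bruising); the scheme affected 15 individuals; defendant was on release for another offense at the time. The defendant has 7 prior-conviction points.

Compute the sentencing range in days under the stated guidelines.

2040-2340 days

Base offense level for obstruction of justice: 11.
A1 applies (level before this adjustment is 11 ≥ 7, so +5): 11 + 5 = 16.
A2 does not apply.
A4 applies: 16 + 3 = 19.
A5 applies (level before this adjustment is 19 ≥ 16, so +3): 19 + 3 = 22.
Final offense level: 22.
Criminal history: 7 prior points → Category Serious (6+).
Level 22 falls in the 22-23 band.
Grid: Level 22-23 × Category Serious = 2040-2340 days.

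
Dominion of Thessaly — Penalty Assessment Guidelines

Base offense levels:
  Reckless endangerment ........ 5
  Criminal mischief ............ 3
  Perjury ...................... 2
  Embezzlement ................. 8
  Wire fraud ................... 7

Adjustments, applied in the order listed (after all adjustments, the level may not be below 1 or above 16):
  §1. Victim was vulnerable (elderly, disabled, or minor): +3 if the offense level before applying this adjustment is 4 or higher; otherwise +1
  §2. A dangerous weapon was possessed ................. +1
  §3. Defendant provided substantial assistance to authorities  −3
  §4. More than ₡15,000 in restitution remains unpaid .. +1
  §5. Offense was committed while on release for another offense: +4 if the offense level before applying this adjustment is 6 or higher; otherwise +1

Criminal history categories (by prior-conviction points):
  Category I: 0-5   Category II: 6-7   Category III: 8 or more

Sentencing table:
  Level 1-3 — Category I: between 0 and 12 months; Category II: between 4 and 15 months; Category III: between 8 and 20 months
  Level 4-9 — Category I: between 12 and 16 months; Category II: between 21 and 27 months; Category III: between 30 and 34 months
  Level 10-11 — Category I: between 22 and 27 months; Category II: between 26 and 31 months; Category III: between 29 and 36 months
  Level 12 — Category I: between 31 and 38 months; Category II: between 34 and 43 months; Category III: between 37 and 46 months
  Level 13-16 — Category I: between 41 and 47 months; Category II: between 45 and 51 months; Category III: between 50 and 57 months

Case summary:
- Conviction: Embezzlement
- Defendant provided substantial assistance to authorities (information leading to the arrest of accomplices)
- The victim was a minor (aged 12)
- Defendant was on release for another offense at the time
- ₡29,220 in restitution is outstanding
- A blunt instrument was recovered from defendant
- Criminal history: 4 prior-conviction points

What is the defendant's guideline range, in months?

Base offense level for embezzlement: 8.
§1 applies (level before this adjustment is 8 ≥ 4, so +3): 8 + 3 = 11.
§2 applies: 11 + 1 = 12.
§3 applies: 12 − 3 = 9.
§4 applies: 9 + 1 = 10.
§5 applies (level before this adjustment is 10 ≥ 6, so +4): 10 + 4 = 14.
Final offense level: 14.
Criminal history: 4 prior points → Category I (0-5).
Level 14 falls in the 13-16 band.
Grid: Level 13-16 × Category I = 41-47 months.

41-47 months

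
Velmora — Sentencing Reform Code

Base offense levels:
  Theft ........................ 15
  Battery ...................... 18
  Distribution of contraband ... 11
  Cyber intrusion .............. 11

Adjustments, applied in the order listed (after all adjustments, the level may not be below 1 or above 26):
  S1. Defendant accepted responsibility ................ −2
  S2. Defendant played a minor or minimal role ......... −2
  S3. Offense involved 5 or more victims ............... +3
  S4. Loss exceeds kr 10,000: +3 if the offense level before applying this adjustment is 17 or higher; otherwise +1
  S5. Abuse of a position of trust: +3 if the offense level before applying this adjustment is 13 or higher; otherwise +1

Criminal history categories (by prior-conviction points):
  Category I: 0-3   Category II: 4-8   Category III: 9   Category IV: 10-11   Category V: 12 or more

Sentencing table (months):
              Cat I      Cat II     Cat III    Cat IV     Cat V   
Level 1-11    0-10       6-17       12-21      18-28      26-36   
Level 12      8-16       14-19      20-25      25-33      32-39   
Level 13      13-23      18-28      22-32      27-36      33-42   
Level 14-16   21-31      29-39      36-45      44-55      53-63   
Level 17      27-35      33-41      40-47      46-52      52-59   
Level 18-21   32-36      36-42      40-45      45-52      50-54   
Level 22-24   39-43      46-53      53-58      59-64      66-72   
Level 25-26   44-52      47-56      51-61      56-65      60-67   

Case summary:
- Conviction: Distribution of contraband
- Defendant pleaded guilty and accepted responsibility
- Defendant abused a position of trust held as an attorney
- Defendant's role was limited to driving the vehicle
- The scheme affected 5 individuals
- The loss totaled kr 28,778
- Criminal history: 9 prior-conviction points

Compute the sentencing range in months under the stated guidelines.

Base offense level for distribution of contraband: 11.
S1 applies: 11 − 2 = 9.
S2 applies: 9 − 2 = 7.
S3 applies: 7 + 3 = 10.
S4 applies (level before this adjustment is 10 < 17, so +1): 10 + 1 = 11.
S5 applies (level before this adjustment is 11 < 13, so +1): 11 + 1 = 12.
Final offense level: 12.
Criminal history: 9 prior points → Category III (9).
Level 12 falls in the 12 band.
Grid: Level 12 × Category III = 20-25 months.

20-25 months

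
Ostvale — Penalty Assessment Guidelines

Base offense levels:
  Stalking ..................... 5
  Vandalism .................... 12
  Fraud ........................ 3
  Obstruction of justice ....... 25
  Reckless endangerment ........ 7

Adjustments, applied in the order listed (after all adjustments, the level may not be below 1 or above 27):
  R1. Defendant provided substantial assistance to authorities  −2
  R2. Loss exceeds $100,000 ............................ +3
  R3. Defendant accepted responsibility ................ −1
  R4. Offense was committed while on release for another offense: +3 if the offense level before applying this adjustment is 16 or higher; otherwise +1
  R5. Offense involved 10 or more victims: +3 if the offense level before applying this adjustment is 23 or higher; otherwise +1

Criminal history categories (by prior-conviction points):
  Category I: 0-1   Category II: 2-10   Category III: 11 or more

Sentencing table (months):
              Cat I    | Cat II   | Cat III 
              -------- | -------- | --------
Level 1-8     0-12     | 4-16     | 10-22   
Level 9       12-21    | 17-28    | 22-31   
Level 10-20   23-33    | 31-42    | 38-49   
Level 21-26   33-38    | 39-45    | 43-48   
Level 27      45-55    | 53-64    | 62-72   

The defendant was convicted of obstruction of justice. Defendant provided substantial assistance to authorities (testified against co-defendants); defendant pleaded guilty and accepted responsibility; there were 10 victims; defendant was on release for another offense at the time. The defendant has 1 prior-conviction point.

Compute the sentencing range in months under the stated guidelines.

45-55 months

Base offense level for obstruction of justice: 25.
R1 applies: 25 − 2 = 23.
R3 applies: 23 − 1 = 22.
R4 applies (level before this adjustment is 22 ≥ 16, so +3): 22 + 3 = 25.
R5 applies (level before this adjustment is 25 ≥ 23, so +3): 25 + 3 = 28.
Level 28 exceeds the maximum of 27; capped at 27.
Final offense level: 27.
Criminal history: 1 prior point → Category I (0-1).
Level 27 falls in the 27 band.
Grid: Level 27 × Category I = 45-55 months.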